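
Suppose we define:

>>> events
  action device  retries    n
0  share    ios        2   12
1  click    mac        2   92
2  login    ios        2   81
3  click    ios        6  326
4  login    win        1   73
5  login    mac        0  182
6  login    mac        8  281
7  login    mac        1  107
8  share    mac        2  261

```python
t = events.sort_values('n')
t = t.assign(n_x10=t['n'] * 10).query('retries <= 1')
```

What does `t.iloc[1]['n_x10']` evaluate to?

sort by n:
  action device  retries    n
0  share    ios        2   12
4  login    win        1   73
2  login    ios        2   81
1  click    mac        2   92
7  login    mac        1  107
5  login    mac        0  182
8  share    mac        2  261
6  login    mac        8  281
3  click    ios        6  326
add column n_x10 = t['n'] * 10:
  action device  retries    n  n_x10
0  share    ios        2   12    120
4  login    win        1   73    730
2  login    ios        2   81    810
1  click    mac        2   92    920
7  login    mac        1  107   1070
5  login    mac        0  182   1820
8  share    mac        2  261   2610
6  login    mac        8  281   2810
3  click    ios        6  326   3260
filter rows where retries <= 1:
  action device  retries    n  n_x10
4  login    win        1   73    730
7  login    mac        1  107   1070
5  login    mac        0  182   1820
So iloc[1]['n_x10'] = 1070.

1070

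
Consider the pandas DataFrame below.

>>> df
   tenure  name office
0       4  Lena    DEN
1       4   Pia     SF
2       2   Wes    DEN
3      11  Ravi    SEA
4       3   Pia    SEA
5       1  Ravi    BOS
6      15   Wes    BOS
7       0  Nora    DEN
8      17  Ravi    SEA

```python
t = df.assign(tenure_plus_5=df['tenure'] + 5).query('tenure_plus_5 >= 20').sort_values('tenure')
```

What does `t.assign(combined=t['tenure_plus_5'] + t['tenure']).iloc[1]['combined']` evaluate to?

39

add column tenure_plus_5 = df['tenure'] + 5:
   tenure  name office  tenure_plus_5
0       4  Lena    DEN              9
1       4   Pia     SF              9
2       2   Wes    DEN              7
3      11  Ravi    SEA             16
4       3   Pia    SEA              8
5       1  Ravi    BOS              6
6      15   Wes    BOS             20
7       0  Nora    DEN              5
8      17  Ravi    SEA             22
filter rows where tenure_plus_5 >= 20:
   tenure  name office  tenure_plus_5
6      15   Wes    BOS             20
8      17  Ravi    SEA             22
sort by tenure:
   tenure  name office  tenure_plus_5
6      15   Wes    BOS             20
8      17  Ravi    SEA             22
add column combined = t['tenure_plus_5'] + t['tenure']:
   tenure  name office  tenure_plus_5  combined
6      15   Wes    BOS             20        35
8      17  Ravi    SEA             22        39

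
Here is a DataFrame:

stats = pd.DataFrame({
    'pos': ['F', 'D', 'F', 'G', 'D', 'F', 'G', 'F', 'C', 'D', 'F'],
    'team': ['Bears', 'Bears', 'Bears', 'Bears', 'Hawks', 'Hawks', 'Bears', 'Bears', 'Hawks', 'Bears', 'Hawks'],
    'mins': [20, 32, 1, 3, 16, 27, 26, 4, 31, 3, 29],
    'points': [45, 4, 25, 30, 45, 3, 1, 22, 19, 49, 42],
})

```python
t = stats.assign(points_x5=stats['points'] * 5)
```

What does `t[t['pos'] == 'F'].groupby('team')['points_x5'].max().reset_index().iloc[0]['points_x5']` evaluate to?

add column points_x5 = stats['points'] * 5:
   pos   team  mins  points  points_x5
0    F  Bears    20      45        225
1    D  Bears    32       4         20
2    F  Bears     1      25        125
3    G  Bears     3      30        150
4    D  Hawks    16      45        225
5    F  Hawks    27       3         15
6    G  Bears    26       1          5
7    F  Bears     4      22        110
8    C  Hawks    31      19         95
9    D  Bears     3      49        245
10   F  Hawks    29      42        210
filter rows where pos == 'F':
   pos   team  mins  points  points_x5
0    F  Bears    20      45        225
2    F  Bears     1      25        125
5    F  Hawks    27       3         15
7    F  Bears     4      22        110
10   F  Hawks    29      42        210
group by team, max of points_x5:
team
Bears    225
Hawks    210
Name: points_x5, dtype: int64
reset_index():
    team  points_x5
0  Bears        225
1  Hawks        210
The value at position 0, column 'points_x5' is 225.

225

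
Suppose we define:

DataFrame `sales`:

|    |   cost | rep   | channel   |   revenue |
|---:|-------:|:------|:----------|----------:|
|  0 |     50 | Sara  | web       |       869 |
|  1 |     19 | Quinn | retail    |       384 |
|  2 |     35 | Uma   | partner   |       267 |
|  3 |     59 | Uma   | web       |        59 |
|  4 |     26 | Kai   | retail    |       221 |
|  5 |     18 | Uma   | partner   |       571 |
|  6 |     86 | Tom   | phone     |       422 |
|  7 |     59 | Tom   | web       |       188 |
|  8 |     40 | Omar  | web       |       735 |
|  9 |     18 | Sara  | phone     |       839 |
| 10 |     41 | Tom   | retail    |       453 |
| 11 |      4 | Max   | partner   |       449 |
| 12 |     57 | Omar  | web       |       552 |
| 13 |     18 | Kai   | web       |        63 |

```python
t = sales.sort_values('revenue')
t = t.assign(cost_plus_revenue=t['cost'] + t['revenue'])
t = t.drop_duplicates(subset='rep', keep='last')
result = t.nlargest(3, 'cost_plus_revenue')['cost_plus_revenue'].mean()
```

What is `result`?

761.0

sort by revenue:
    cost    rep  channel  revenue
3     59    Uma      web       59
13    18    Kai      web       63
7     59    Tom      web      188
4     26    Kai   retail      221
2     35    Uma  partner      267
1     19  Quinn   retail      384
6     86    Tom    phone      422
11     4    Max  partner      449
10    41    Tom   retail      453
12    57   Omar      web      552
5     18    Uma  partner      571
8     40   Omar      web      735
9     18   Sara    phone      839
0     50   Sara      web      869
add column cost_plus_revenue = t['cost'] + t['revenue']:
    cost    rep  channel  revenue  cost_plus_revenue
3     59    Uma      web       59                118
13    18    Kai      web       63                 81
7     59    Tom      web      188                247
4     26    Kai   retail      221                247
2     35    Uma  partner      267                302
1     19  Quinn   retail      384                403
6     86    Tom    phone      422                508
11     4    Max  partner      449                453
10    41    Tom   retail      453                494
12    57   Omar      web      552                609
5     18    Uma  partner      571                589
8     40   Omar      web      735                775
9     18   Sara    phone      839                857
0     50   Sara      web      869                919
drop duplicate rep (keep=last):
    cost    rep  channel  revenue  cost_plus_revenue
4     26    Kai   retail      221                247
1     19  Quinn   retail      384                403
11     4    Max  partner      449                453
10    41    Tom   retail      453                494
5     18    Uma  partner      571                589
8     40   Omar      web      735                775
0     50   Sara      web      869                919
take 3 rows with largest cost_plus_revenue:
   cost   rep  channel  revenue  cost_plus_revenue
0    50  Sara      web      869                919
8    40  Omar      web      735                775
5    18   Uma  partner      571                589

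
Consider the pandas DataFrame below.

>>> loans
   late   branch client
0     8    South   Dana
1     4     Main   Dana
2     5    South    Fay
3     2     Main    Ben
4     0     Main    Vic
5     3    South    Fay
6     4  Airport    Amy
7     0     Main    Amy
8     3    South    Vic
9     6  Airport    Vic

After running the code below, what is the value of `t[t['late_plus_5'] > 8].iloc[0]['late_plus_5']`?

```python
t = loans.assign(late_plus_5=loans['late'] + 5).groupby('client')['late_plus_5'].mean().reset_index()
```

11.0

add column late_plus_5 = loans['late'] + 5:
   late   branch client  late_plus_5
0     8    South   Dana           13
1     4     Main   Dana            9
2     5    South    Fay           10
3     2     Main    Ben            7
4     0     Main    Vic            5
5     3    South    Fay            8
6     4  Airport    Amy            9
7     0     Main    Amy            5
8     3    South    Vic            8
9     6  Airport    Vic           11
group by client, mean of late_plus_5:
client
Amy      7.0
Ben      7.0
Dana    11.0
Fay      9.0
Vic      8.0
Name: late_plus_5, dtype: float64
reset_index():
  client  late_plus_5
0    Amy          7.0
1    Ben          7.0
2   Dana         11.0
3    Fay          9.0
4    Vic          8.0
filter rows where late_plus_5 > 8:
  client  late_plus_5
2   Dana         11.0
3    Fay          9.0
Hence 11.0.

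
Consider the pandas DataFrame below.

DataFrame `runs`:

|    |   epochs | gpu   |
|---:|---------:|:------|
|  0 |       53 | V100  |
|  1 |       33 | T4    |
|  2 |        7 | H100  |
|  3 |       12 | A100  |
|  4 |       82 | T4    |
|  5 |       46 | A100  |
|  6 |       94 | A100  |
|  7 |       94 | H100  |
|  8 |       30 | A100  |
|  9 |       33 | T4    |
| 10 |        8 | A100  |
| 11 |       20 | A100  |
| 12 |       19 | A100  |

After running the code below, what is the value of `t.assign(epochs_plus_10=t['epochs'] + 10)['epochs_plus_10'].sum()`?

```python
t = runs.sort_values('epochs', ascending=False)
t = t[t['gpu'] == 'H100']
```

sort by epochs descending:
    epochs   gpu
6       94  A100
7       94  H100
4       82    T4
0       53  V100
5       46  A100
1       33    T4
9       33    T4
8       30  A100
11      20  A100
12      19  A100
3       12  A100
10       8  A100
2        7  H100
filter rows where gpu == 'H100':
   epochs   gpu
7      94  H100
2       7  H100
add column epochs_plus_10 = t['epochs'] + 10:
   epochs   gpu  epochs_plus_10
7      94  H100             104
2       7  H100              17
Then the sum of column 'epochs_plus_10': 121

121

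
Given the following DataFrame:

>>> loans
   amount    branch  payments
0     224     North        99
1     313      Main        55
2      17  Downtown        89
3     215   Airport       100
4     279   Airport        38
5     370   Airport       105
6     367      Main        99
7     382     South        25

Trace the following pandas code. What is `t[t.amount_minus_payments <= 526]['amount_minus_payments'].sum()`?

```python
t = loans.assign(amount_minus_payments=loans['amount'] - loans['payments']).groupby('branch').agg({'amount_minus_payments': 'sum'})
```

add column amount_minus_payments = loans['amount'] - loans['payments']:
   amount    branch  payments  amount_minus_payments
0     224     North        99                    125
1     313      Main        55                    258
2      17  Downtown        89                    -72
3     215   Airport       100                    115
4     279   Airport        38                    241
5     370   Airport       105                    265
6     367      Main        99                    268
7     382     South        25                    357
group by branch, sum of amount_minus_payments:
          amount_minus_payments
branch                         
Airport                     621
Downtown                    -72
Main                        526
North                       125
South                       357
filter rows where amount_minus_payments <= 526:
          amount_minus_payments
branch                         
Downtown                    -72
Main                        526
North                       125
South                       357

936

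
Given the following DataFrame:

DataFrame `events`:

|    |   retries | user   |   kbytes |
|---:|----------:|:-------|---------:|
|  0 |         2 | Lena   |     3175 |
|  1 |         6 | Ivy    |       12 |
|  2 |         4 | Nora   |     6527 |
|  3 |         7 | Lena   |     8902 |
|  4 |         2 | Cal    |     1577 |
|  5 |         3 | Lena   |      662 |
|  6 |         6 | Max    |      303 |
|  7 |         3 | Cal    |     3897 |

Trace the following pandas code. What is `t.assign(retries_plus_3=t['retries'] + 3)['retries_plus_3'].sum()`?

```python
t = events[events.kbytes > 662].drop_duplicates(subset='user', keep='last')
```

filter rows where kbytes > 662:
   retries  user  kbytes
0        2  Lena    3175
2        4  Nora    6527
3        7  Lena    8902
4        2   Cal    1577
7        3   Cal    3897
drop duplicate user (keep=last):
   retries  user  kbytes
2        4  Nora    6527
3        7  Lena    8902
7        3   Cal    3897
add column retries_plus_3 = t['retries'] + 3:
   retries  user  kbytes  retries_plus_3
2        4  Nora    6527               7
3        7  Lena    8902              10
7        3   Cal    3897               6
Taking the sum of column 'retries_plus_3' gives 23.

23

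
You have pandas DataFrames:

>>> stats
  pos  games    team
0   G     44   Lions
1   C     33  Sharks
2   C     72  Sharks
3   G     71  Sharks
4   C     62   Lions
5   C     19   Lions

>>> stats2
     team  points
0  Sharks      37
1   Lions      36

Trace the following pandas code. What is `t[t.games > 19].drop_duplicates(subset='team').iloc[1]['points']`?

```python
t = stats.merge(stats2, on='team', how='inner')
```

37

merge on 'team' (how='inner') → 6 rows:
  pos  games    team  points
0   G     44   Lions      36
1   C     33  Sharks      37
2   C     72  Sharks      37
3   G     71  Sharks      37
4   C     62   Lions      36
5   C     19   Lions      36
filter rows where games > 19:
  pos  games    team  points
0   G     44   Lions      36
1   C     33  Sharks      37
2   C     72  Sharks      37
3   G     71  Sharks      37
4   C     62   Lions      36
drop duplicate team (keep=first):
  pos  games    team  points
0   G     44   Lions      36
1   C     33  Sharks      37
Finally, value at position 1, column 'points' = 37.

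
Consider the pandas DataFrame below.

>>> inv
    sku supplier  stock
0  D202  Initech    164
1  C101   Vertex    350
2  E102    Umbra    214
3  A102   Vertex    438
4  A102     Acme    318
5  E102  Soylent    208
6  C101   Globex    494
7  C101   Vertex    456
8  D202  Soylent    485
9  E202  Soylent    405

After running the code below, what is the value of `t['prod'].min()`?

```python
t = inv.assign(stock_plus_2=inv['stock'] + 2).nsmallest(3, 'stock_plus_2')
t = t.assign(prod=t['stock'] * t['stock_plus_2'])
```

add column stock_plus_2 = inv['stock'] + 2:
    sku supplier  stock  stock_plus_2
0  D202  Initech    164           166
1  C101   Vertex    350           352
2  E102    Umbra    214           216
3  A102   Vertex    438           440
4  A102     Acme    318           320
5  E102  Soylent    208           210
6  C101   Globex    494           496
7  C101   Vertex    456           458
8  D202  Soylent    485           487
9  E202  Soylent    405           407
take 3 rows with smallest stock_plus_2:
    sku supplier  stock  stock_plus_2
0  D202  Initech    164           166
5  E102  Soylent    208           210
2  E102    Umbra    214           216
add column prod = t['stock'] * t['stock_plus_2']:
    sku supplier  stock  stock_plus_2   prod
0  D202  Initech    164           166  27224
5  E102  Soylent    208           210  43680
2  E102    Umbra    214           216  46224

27224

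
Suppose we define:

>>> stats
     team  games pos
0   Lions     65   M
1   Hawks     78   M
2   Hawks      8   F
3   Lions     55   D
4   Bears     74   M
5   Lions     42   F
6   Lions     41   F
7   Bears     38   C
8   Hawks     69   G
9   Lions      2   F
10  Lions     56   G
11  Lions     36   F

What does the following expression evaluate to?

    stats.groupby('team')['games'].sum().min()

group by team, sum of games:
team
Bears    112
Hawks    155
Lions    297
Name: games, dtype: int64
Taking the min of the resulting series gives 112.

112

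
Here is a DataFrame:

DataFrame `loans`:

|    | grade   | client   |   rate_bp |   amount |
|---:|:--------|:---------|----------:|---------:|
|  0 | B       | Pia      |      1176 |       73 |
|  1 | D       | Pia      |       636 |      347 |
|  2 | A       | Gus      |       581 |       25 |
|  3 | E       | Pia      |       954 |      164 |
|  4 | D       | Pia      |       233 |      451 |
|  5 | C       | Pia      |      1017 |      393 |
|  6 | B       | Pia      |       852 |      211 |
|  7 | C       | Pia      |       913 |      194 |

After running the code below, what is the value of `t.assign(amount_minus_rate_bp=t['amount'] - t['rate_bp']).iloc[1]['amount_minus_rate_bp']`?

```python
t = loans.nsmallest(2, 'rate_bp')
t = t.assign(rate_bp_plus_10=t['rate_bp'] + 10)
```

take 2 rows with smallest rate_bp:
  grade client  rate_bp  amount
4     D    Pia      233     451
2     A    Gus      581      25
add column rate_bp_plus_10 = t['rate_bp'] + 10:
  grade client  rate_bp  amount  rate_bp_plus_10
4     D    Pia      233     451              243
2     A    Gus      581      25              591
add column amount_minus_rate_bp = t['amount'] - t['rate_bp']:
  grade client  rate_bp  amount  rate_bp_plus_10  amount_minus_rate_bp
4     D    Pia      233     451              243                   218
2     A    Gus      581      25              591                  -556
Then the value at position 1, column 'amount_minus_rate_bp': -556

-556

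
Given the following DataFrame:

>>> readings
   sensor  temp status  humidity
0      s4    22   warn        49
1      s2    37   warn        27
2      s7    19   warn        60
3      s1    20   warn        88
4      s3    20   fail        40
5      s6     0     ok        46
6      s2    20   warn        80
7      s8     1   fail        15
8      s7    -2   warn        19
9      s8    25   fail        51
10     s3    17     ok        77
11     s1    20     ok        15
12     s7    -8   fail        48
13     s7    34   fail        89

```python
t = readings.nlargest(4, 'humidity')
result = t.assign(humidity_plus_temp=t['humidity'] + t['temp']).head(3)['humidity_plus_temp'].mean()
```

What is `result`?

110.333333333

take 4 rows with largest humidity:
   sensor  temp status  humidity
13     s7    34   fail        89
3      s1    20   warn        88
6      s2    20   warn        80
10     s3    17     ok        77
add column humidity_plus_temp = t['humidity'] + t['temp']:
   sensor  temp status  humidity  humidity_plus_temp
13     s7    34   fail        89                 123
3      s1    20   warn        88                 108
6      s2    20   warn        80                 100
10     s3    17     ok        77                  94
take first 3 rows:
   sensor  temp status  humidity  humidity_plus_temp
13     s7    34   fail        89                 123
3      s1    20   warn        88                 108
6      s2    20   warn        80                 100
Finally, mean of column 'humidity_plus_temp' = 110.333333333.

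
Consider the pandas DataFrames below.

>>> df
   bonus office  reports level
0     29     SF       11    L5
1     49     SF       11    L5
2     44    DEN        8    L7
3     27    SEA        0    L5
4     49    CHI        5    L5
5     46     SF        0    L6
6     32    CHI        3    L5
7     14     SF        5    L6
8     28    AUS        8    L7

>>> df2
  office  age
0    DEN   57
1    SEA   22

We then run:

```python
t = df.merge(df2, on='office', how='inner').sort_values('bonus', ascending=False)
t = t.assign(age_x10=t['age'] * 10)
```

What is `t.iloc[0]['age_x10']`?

merge on 'office' (how='inner') → 2 rows:
   bonus office  reports level  age
0     44    DEN        8    L7   57
1     27    SEA        0    L5   22
sort by bonus descending:
   bonus office  reports level  age
0     44    DEN        8    L7   57
1     27    SEA        0    L5   22
add column age_x10 = t['age'] * 10:
   bonus office  reports level  age  age_x10
0     44    DEN        8    L7   57      570
1     27    SEA        0    L5   22      220
So iloc[0]['age_x10'] = 570.

570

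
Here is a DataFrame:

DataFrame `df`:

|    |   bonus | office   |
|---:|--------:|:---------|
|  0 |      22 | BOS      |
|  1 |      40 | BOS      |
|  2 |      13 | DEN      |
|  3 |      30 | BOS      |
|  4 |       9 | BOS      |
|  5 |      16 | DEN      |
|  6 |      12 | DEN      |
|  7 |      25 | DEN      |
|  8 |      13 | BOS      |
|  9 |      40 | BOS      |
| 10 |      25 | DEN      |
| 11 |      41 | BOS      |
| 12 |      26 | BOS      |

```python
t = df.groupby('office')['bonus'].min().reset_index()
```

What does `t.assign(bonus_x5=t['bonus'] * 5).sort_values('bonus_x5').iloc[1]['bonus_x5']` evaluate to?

group by office, min of bonus:
office
BOS     9
DEN    12
Name: bonus, dtype: int64
reset_index():
  office  bonus
0    BOS      9
1    DEN     12
add column bonus_x5 = t['bonus'] * 5:
  office  bonus  bonus_x5
0    BOS      9        45
1    DEN     12        60
sort by bonus_x5:
  office  bonus  bonus_x5
0    BOS      9        45
1    DEN     12        60
Reading off the value at position 1, column 'bonus_x5', we get 60.

60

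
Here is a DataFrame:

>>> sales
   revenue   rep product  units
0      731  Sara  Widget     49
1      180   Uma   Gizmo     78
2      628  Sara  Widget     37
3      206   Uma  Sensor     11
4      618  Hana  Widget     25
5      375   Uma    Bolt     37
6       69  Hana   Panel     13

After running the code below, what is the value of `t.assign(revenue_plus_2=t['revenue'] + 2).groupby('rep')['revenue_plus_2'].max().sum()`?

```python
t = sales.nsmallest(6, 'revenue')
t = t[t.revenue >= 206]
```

1627

take 6 rows with smallest revenue:
   revenue   rep product  units
6       69  Hana   Panel     13
1      180   Uma   Gizmo     78
3      206   Uma  Sensor     11
5      375   Uma    Bolt     37
4      618  Hana  Widget     25
2      628  Sara  Widget     37
filter rows where revenue >= 206:
   revenue   rep product  units
3      206   Uma  Sensor     11
5      375   Uma    Bolt     37
4      618  Hana  Widget     25
2      628  Sara  Widget     37
add column revenue_plus_2 = t['revenue'] + 2:
   revenue   rep product  units  revenue_plus_2
3      206   Uma  Sensor     11             208
5      375   Uma    Bolt     37             377
4      618  Hana  Widget     25             620
2      628  Sara  Widget     37             630
group by rep, max of revenue_plus_2:
rep
Hana    620
Sara    630
Uma     377
Name: revenue_plus_2, dtype: int64
Finally, sum of the resulting series = 1627.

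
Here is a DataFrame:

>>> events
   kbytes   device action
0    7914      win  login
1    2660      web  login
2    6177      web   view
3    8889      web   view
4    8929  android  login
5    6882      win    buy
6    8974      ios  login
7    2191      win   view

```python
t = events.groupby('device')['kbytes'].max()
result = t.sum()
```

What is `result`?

34706

group by device, max of kbytes:
device
android    8929
ios        8974
web        8889
win        7914
Name: kbytes, dtype: int64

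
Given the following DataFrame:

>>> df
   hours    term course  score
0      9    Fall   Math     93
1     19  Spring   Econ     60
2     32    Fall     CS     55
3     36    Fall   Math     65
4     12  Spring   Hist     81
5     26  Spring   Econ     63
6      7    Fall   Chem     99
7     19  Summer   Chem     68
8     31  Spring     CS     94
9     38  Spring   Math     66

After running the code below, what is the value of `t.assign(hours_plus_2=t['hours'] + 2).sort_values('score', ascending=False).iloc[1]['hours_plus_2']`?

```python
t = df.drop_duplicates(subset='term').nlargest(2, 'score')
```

21

drop duplicate term (keep=first):
   hours    term course  score
0      9    Fall   Math     93
1     19  Spring   Econ     60
7     19  Summer   Chem     68
take 2 rows with largest score:
   hours    term course  score
0      9    Fall   Math     93
7     19  Summer   Chem     68
add column hours_plus_2 = t['hours'] + 2:
   hours    term course  score  hours_plus_2
0      9    Fall   Math     93            11
7     19  Summer   Chem     68            21
sort by score descending:
   hours    term course  score  hours_plus_2
0      9    Fall   Math     93            11
7     19  Summer   Chem     68            21
Taking the value at position 1, column 'hours_plus_2' gives 21.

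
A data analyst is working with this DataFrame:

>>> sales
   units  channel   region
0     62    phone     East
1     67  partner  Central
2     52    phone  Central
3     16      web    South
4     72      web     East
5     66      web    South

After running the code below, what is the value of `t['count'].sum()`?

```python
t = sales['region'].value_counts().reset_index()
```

6

value_counts of region:
region
East       2
Central    2
South      2
Name: count, dtype: int64
reset_index():
    region  count
0     East      2
1  Central      2
2    South      2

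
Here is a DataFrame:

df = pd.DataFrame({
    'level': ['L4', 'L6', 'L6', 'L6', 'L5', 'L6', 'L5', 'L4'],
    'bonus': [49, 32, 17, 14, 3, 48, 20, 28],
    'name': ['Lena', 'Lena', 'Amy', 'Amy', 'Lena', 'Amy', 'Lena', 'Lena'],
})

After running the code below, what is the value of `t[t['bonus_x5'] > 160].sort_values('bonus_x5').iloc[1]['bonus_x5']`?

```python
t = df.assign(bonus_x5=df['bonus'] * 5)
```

add column bonus_x5 = df['bonus'] * 5:
  level  bonus  name  bonus_x5
0    L4     49  Lena       245
1    L6     32  Lena       160
2    L6     17   Amy        85
3    L6     14   Amy        70
4    L5      3  Lena        15
5    L6     48   Amy       240
6    L5     20  Lena       100
7    L4     28  Lena       140
filter rows where bonus_x5 > 160:
  level  bonus  name  bonus_x5
0    L4     49  Lena       245
5    L6     48   Amy       240
sort by bonus_x5:
  level  bonus  name  bonus_x5
5    L6     48   Amy       240
0    L4     49  Lena       245
value at position 1, column 'bonus_x5' → 245

245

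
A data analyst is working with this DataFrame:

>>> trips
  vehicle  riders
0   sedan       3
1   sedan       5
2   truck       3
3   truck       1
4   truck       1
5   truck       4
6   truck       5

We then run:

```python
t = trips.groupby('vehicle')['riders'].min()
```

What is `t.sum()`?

4

group by vehicle, min of riders:
vehicle
sedan    3
truck    1
Name: riders, dtype: int64
Then the sum of the resulting series: 4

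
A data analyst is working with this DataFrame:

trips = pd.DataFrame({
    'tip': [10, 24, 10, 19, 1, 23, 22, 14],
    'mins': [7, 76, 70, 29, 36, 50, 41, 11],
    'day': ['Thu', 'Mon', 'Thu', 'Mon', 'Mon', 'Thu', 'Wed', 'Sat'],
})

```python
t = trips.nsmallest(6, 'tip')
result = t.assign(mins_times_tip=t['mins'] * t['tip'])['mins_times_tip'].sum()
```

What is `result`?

2413

take 6 rows with smallest tip:
   tip  mins  day
4    1    36  Mon
0   10     7  Thu
2   10    70  Thu
7   14    11  Sat
3   19    29  Mon
6   22    41  Wed
add column mins_times_tip = t['mins'] * t['tip']:
   tip  mins  day  mins_times_tip
4    1    36  Mon              36
0   10     7  Thu              70
2   10    70  Thu             700
7   14    11  Sat             154
3   19    29  Mon             551
6   22    41  Wed             902
Reading off the sum of column 'mins_times_tip', we get 2413.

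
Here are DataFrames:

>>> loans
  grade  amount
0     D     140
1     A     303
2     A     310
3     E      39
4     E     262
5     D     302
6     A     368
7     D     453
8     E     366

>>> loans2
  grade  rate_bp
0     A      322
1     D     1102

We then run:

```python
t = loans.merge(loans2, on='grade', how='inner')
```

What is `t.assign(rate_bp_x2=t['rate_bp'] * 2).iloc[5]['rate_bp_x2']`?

2204

merge on 'grade' (how='inner') → 6 rows:
  grade  amount  rate_bp
0     D     140     1102
1     A     303      322
2     A     310      322
3     D     302     1102
4     A     368      322
5     D     453     1102
add column rate_bp_x2 = t['rate_bp'] * 2:
  grade  amount  rate_bp  rate_bp_x2
0     D     140     1102        2204
1     A     303      322         644
2     A     310      322         644
3     D     302     1102        2204
4     A     368      322         644
5     D     453     1102        2204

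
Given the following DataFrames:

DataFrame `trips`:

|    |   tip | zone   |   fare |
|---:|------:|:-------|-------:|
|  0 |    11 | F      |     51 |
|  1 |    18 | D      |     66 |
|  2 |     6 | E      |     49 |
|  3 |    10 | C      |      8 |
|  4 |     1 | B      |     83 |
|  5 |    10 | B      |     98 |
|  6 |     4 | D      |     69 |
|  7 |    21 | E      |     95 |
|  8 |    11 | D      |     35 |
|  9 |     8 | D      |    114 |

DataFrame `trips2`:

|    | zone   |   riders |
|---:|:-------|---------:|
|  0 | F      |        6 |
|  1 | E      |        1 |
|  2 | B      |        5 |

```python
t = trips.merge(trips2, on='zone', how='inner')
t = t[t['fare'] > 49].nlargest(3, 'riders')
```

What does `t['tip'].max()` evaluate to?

11

merge on 'zone' (how='inner') → 5 rows:
   tip zone  fare  riders
0   11    F    51       6
1    6    E    49       1
2    1    B    83       5
3   10    B    98       5
4   21    E    95       1
filter rows where fare > 49:
   tip zone  fare  riders
0   11    F    51       6
2    1    B    83       5
3   10    B    98       5
4   21    E    95       1
take 3 rows with largest riders:
   tip zone  fare  riders
0   11    F    51       6
2    1    B    83       5
3   10    B    98       5
Then the max of column 'tip': 11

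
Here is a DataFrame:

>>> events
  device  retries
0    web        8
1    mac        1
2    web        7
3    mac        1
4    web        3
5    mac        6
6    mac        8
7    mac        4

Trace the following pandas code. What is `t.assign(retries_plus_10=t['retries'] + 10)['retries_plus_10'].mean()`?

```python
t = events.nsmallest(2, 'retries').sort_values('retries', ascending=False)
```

take 2 rows with smallest retries:
  device  retries
1    mac        1
3    mac        1
sort by retries descending:
  device  retries
1    mac        1
3    mac        1
add column retries_plus_10 = t['retries'] + 10:
  device  retries  retries_plus_10
1    mac        1               11
3    mac        1               11

11.0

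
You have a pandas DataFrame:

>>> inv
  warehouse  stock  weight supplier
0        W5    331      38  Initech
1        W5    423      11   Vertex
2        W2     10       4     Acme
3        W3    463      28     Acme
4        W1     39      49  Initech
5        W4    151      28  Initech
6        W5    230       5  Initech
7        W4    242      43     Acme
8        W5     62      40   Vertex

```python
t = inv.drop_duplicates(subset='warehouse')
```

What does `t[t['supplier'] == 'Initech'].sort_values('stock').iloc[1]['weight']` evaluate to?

28

drop duplicate warehouse (keep=first):
  warehouse  stock  weight supplier
0        W5    331      38  Initech
2        W2     10       4     Acme
3        W3    463      28     Acme
4        W1     39      49  Initech
5        W4    151      28  Initech
filter rows where supplier == 'Initech':
  warehouse  stock  weight supplier
0        W5    331      38  Initech
4        W1     39      49  Initech
5        W4    151      28  Initech
sort by stock:
  warehouse  stock  weight supplier
4        W1     39      49  Initech
5        W4    151      28  Initech
0        W5    331      38  Initech
Finally, value at position 1, column 'weight' = 28.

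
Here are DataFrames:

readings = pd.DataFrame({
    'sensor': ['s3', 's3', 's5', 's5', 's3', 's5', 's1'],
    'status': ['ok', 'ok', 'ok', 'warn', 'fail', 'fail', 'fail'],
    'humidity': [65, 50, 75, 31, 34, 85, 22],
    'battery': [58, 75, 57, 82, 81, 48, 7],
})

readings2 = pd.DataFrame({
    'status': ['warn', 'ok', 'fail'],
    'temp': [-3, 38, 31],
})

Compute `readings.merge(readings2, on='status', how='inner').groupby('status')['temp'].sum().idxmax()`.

merge on 'status' (how='inner') → 7 rows:
  sensor status  humidity  battery  temp
0     s3     ok        65       58    38
1     s3     ok        50       75    38
2     s5     ok        75       57    38
3     s5   warn        31       82    -3
4     s3   fail        34       81    31
5     s5   fail        85       48    31
6     s1   fail        22        7    31
group by status, sum of temp:
status
fail     93
ok      114
warn     -3
Name: temp, dtype: int64
Taking the label with the largest value gives ok.

ok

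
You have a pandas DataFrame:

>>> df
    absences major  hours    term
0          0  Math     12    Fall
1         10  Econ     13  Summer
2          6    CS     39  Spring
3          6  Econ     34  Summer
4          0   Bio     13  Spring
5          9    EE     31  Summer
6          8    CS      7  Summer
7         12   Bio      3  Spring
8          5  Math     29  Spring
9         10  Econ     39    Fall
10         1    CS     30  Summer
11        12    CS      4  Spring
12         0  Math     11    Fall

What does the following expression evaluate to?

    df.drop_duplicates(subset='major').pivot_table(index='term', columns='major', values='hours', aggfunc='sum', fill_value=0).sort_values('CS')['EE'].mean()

10.3333333333

drop duplicate major (keep=first):
   absences major  hours    term
0         0  Math     12    Fall
1        10  Econ     13  Summer
2         6    CS     39  Spring
4         0   Bio     13  Spring
5         9    EE     31  Summer
pivot: rows=term, cols=major, sum(hours):
major   Bio  CS  EE  Econ  Math
term                           
Fall      0   0   0     0    12
Spring   13  39   0     0     0
Summer    0   0  31    13     0
sort by CS:
major   Bio  CS  EE  Econ  Math
term                           
Fall      0   0   0     0    12
Summer    0   0  31    13     0
Spring   13  39   0     0     0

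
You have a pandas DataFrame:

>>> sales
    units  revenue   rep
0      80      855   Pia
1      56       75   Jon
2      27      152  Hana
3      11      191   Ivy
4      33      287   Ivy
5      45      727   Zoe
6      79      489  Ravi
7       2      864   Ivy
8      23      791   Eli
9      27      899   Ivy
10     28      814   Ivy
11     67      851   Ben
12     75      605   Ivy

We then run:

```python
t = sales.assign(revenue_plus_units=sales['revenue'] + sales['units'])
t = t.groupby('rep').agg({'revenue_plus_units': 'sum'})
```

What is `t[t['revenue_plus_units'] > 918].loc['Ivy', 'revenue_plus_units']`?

3836

add column revenue_plus_units = sales['revenue'] + sales['units']:
    units  revenue   rep  revenue_plus_units
0      80      855   Pia                 935
1      56       75   Jon                 131
2      27      152  Hana                 179
3      11      191   Ivy                 202
4      33      287   Ivy                 320
5      45      727   Zoe                 772
6      79      489  Ravi                 568
7       2      864   Ivy                 866
8      23      791   Eli                 814
9      27      899   Ivy                 926
10     28      814   Ivy                 842
11     67      851   Ben                 918
12     75      605   Ivy                 680
group by rep, sum of revenue_plus_units:
      revenue_plus_units
rep                     
Ben                  918
Eli                  814
Hana                 179
Ivy                 3836
Jon                  131
Pia                  935
Ravi                 568
Zoe                  772
filter rows where revenue_plus_units > 918:
     revenue_plus_units
rep                    
Ivy                3836
Pia                 935
The value at row 'Ivy', column 'revenue_plus_units' is 3836.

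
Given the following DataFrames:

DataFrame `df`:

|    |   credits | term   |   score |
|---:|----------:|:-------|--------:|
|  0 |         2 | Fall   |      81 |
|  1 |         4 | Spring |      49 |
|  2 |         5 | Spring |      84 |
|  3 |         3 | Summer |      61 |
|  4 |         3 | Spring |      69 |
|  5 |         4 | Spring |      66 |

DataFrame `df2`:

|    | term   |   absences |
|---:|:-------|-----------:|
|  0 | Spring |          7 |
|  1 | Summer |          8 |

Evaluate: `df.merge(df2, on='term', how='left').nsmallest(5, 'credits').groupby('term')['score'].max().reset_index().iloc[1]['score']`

69

merge on 'term' (how='left') → 6 rows:
   credits    term  score  absences
0        2    Fall     81       NaN
1        4  Spring     49       7.0
2        5  Spring     84       7.0
3        3  Summer     61       8.0
4        3  Spring     69       7.0
5        4  Spring     66       7.0
take 5 rows with smallest credits:
   credits    term  score  absences
0        2    Fall     81       NaN
3        3  Summer     61       8.0
4        3  Spring     69       7.0
1        4  Spring     49       7.0
5        4  Spring     66       7.0
group by term, max of score:
term
Fall      81
Spring    69
Summer    61
Name: score, dtype: int64
reset_index():
     term  score
0    Fall     81
1  Spring     69
2  Summer     61
Reading off the value at position 1, column 'score', we get 69.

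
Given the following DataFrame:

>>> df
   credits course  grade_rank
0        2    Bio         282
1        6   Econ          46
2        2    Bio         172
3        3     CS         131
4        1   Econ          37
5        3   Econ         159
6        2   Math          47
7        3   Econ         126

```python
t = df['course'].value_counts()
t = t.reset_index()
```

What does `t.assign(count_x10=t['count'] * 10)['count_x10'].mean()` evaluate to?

20.0

value_counts of course:
course
Econ    4
Bio     2
CS      1
Math    1
Name: count, dtype: int64
reset_index():
  course  count
0   Econ      4
1    Bio      2
2     CS      1
3   Math      1
add column count_x10 = t['count'] * 10:
  course  count  count_x10
0   Econ      4         40
1    Bio      2         20
2     CS      1         10
3   Math      1         10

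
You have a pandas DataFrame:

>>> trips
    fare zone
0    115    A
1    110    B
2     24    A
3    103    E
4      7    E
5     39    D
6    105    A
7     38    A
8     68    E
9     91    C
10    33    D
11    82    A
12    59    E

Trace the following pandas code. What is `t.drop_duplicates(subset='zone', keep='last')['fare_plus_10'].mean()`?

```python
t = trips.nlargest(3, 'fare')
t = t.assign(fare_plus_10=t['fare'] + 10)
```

117.5

take 3 rows with largest fare:
   fare zone
0   115    A
1   110    B
6   105    A
add column fare_plus_10 = t['fare'] + 10:
   fare zone  fare_plus_10
0   115    A           125
1   110    B           120
6   105    A           115
drop duplicate zone (keep=last):
   fare zone  fare_plus_10
1   110    B           120
6   105    A           115
Taking the mean of column 'fare_plus_10' gives 117.5.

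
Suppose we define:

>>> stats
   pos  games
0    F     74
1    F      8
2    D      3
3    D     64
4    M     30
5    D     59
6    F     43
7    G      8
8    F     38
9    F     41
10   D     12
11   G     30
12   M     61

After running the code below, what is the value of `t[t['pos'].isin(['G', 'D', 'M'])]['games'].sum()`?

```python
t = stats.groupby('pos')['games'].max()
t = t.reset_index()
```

155

group by pos, max of games:
pos
D    64
F    74
G    30
M    61
Name: games, dtype: int64
reset_index():
  pos  games
0   D     64
1   F     74
2   G     30
3   M     61
filter rows where pos in ['G', 'D', 'M']:
  pos  games
0   D     64
2   G     30
3   M     61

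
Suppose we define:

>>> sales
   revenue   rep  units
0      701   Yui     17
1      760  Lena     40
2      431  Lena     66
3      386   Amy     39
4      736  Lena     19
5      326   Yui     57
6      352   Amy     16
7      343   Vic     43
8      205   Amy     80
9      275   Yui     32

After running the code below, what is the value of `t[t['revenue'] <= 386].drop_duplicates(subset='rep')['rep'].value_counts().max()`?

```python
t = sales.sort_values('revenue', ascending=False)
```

sort by revenue descending:
   revenue   rep  units
1      760  Lena     40
4      736  Lena     19
0      701   Yui     17
2      431  Lena     66
3      386   Amy     39
6      352   Amy     16
7      343   Vic     43
5      326   Yui     57
9      275   Yui     32
8      205   Amy     80
filter rows where revenue <= 386:
   revenue  rep  units
3      386  Amy     39
6      352  Amy     16
7      343  Vic     43
5      326  Yui     57
9      275  Yui     32
8      205  Amy     80
drop duplicate rep (keep=first):
   revenue  rep  units
3      386  Amy     39
7      343  Vic     43
5      326  Yui     57
value_counts of rep:
rep
Amy    1
Vic    1
Yui    1
Name: count, dtype: int64
Reading off the max of the resulting series, we get 1.

1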